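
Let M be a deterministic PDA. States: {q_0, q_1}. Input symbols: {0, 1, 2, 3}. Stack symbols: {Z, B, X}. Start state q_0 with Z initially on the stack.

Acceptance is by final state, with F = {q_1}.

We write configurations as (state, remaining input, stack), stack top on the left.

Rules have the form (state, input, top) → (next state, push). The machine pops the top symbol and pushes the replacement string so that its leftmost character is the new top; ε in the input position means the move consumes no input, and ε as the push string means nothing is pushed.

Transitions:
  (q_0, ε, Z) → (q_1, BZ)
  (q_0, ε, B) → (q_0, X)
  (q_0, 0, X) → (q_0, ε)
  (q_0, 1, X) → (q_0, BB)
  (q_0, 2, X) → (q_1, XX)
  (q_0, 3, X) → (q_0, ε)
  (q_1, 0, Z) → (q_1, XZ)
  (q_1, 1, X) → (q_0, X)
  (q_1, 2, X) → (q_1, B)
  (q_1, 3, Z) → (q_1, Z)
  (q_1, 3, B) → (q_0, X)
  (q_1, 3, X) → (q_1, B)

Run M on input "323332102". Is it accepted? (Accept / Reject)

(q_0, 323332102, Z)
  ε-move, top Z: go to q_1, push BZ → (q_1, 323332102, BZ)
  read 3, top B: go to q_0, push X → (q_0, 23332102, XZ)
  read 2, top X: go to q_1, push XX → (q_1, 3332102, XXZ)
  read 3, top X: go to q_1, push B → (q_1, 332102, BXZ)
  read 3, top B: go to q_0, push X → (q_0, 32102, XXZ)
  read 3, top X: go to q_0, push ε → (q_0, 2102, XZ)
  read 2, top X: go to q_1, push XX → (q_1, 102, XXZ)
  read 1, top X: go to q_0, push X → (q_0, 02, XXZ)
  read 0, top X: go to q_0, push ε → (q_0, 2, XZ)
  read 2, top X: go to q_1, push XX → (q_1, ε, XXZ)
All input consumed; state q_1 ∈ F.

Accept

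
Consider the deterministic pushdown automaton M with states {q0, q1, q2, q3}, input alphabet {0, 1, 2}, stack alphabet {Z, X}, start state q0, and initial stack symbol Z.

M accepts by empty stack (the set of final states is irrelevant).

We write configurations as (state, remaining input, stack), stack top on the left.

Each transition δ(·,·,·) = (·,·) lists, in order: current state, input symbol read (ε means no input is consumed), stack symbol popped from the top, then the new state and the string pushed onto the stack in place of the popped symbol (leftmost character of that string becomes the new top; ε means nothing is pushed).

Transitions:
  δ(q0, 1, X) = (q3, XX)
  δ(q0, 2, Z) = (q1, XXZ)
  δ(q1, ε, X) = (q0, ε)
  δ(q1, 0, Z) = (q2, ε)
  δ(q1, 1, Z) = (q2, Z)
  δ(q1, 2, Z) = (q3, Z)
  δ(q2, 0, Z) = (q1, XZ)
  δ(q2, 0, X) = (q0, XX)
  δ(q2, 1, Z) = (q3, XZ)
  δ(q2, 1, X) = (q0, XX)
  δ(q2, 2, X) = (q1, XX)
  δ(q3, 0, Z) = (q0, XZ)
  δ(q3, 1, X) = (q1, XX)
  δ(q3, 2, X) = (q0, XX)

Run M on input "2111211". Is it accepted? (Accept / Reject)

Reject

(q0, 2111211, Z)
  read 2, top Z: go to q1, push XXZ → (q1, 111211, XXZ)
  ε-move, top X: go to q0, push ε → (q0, 111211, XZ)
  read 1, top X: go to q3, push XX → (q3, 11211, XXZ)
  read 1, top X: go to q1, push XX → (q1, 1211, XXXZ)
  ε-move, top X: go to q0, push ε → (q0, 1211, XXZ)
  read 1, top X: go to q3, push XX → (q3, 211, XXXZ)
  read 2, top X: go to q0, push XX → (q0, 11, XXXXZ)
  read 1, top X: go to q3, push XX → (q3, 1, XXXXXZ)
  read 1, top X: go to q1, push XX → (q1, ε, XXXXXXZ)
  ε-move, top X: go to q0, push ε → (q0, ε, XXXXXZ)
All input consumed; stack is XXXXXZ, not empty, and no further ε-move applies.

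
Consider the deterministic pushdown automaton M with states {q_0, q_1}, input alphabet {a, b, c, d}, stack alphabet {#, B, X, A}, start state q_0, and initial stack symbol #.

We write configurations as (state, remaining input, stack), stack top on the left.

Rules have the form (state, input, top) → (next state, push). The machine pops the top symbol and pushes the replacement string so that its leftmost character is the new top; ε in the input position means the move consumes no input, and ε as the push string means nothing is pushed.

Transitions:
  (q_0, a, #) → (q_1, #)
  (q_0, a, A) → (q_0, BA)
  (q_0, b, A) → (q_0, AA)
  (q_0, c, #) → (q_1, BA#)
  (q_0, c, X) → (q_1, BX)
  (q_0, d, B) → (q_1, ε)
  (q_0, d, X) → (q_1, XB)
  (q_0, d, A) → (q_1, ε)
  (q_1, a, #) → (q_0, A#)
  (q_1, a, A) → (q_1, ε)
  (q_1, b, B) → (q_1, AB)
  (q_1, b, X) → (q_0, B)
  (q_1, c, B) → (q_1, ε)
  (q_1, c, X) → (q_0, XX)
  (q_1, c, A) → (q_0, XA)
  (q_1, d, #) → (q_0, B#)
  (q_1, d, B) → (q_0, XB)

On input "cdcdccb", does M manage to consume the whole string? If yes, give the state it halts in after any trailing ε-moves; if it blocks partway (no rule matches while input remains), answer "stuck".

(q_0, cdcdccb, #)
  read c, top #: go to q_1, push BA# → (q_1, dcdccb, BA#)
  read d, top B: go to q_0, push XB → (q_0, cdccb, XBA#)
  read c, top X: go to q_1, push BX → (q_1, dccb, BXBA#)
  read d, top B: go to q_0, push XB → (q_0, ccb, XBXBA#)
  read c, top X: go to q_1, push BX → (q_1, cb, BXBXBA#)
  read c, top B: go to q_1, push ε → (q_1, b, XBXBA#)
  read b, top X: go to q_0, push B → (q_0, ε, BBXBA#)
All input consumed; M is in state q_0.

q_0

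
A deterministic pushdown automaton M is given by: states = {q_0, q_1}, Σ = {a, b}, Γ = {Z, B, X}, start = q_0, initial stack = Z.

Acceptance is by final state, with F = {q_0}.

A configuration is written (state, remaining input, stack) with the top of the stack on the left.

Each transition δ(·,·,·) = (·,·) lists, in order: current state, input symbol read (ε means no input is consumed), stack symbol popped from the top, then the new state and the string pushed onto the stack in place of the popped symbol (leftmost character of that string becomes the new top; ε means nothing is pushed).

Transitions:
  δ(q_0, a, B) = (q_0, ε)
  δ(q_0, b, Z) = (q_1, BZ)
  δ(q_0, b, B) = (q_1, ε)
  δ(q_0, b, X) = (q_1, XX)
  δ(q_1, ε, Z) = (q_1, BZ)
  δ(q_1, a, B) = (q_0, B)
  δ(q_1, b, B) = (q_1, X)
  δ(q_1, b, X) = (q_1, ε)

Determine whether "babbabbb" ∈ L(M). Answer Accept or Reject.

(q_0, babbabbb, Z)
  read b, top Z: go to q_1, push BZ → (q_1, abbabbb, BZ)
  read a, top B: go to q_0, push B → (q_0, bbabbb, BZ)
  read b, top B: go to q_1, push ε → (q_1, babbb, Z)
  ε-move, top Z: go to q_1, push BZ → (q_1, babbb, BZ)
  read b, top B: go to q_1, push X → (q_1, abbb, XZ)
No transition applies at (q_1, abbb, XZ); input not fully consumed.

Reject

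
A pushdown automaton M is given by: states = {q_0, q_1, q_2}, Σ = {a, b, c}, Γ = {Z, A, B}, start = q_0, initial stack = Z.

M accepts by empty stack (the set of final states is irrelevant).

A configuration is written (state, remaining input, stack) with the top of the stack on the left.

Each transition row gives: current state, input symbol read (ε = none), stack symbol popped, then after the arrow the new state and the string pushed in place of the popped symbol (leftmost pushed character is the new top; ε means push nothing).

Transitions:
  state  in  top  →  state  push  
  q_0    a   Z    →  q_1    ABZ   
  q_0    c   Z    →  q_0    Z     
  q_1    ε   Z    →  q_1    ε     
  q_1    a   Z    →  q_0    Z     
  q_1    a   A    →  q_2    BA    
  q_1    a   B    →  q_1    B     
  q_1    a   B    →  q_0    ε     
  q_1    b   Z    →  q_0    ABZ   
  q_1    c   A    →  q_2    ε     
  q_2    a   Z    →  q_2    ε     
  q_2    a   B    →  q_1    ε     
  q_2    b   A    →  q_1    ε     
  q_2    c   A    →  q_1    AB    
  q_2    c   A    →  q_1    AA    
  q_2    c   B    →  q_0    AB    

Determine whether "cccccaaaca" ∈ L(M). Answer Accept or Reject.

Accept

One accepting computation: (q_0, cccccaaaca, Z) ⊢ (q_0, ccccaaaca, Z) ⊢ (q_0, cccaaaca, Z) ⊢ (q_0, ccaaaca, Z) ⊢ (q_0, caaaca, Z) ⊢ (q_0, aaaca, Z) ⊢ (q_1, aaca, ABZ) ⊢ (q_2, aca, BABZ) ⊢ (q_1, ca, ABZ) ⊢ (q_2, a, BZ) ⊢ (q_1, ε, Z) ⊢ (q_1, ε, ε)
All input consumed and the stack is empty.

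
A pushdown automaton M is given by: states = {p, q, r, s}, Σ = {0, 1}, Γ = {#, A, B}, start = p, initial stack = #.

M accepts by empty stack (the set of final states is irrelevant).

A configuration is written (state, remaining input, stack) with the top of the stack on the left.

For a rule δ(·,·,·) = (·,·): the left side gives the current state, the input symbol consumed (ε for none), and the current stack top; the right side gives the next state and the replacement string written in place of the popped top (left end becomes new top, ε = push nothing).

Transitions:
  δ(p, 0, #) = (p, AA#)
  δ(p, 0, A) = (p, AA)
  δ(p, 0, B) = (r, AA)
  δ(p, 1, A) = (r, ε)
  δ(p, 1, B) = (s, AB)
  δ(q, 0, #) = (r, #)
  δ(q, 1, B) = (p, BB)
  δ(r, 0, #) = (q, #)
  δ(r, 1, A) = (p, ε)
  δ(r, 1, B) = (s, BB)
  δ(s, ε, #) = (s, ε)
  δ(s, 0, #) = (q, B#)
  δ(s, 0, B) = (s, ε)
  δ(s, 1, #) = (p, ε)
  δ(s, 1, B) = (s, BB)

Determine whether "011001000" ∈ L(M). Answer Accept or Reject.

No computation consumes all input and empties the stack.

Reject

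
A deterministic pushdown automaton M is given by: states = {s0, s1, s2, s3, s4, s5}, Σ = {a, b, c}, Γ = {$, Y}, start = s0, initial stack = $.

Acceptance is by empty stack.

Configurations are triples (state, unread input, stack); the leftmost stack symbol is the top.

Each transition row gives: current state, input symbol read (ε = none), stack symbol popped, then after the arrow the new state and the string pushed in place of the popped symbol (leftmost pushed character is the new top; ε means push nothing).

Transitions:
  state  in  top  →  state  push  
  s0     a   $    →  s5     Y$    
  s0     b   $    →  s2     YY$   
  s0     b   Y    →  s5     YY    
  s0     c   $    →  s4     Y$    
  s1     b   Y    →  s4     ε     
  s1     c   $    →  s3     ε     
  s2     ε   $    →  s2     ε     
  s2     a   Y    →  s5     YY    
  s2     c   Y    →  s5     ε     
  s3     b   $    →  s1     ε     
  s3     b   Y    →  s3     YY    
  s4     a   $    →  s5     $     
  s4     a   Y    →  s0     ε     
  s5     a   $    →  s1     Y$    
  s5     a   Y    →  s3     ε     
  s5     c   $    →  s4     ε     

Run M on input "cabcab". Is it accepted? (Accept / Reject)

Accept

(s0, cabcab, $) ⊢ (s4, abcab, Y$) ⊢ (s0, bcab, $) ⊢ (s2, cab, YY$) ⊢ (s5, ab, Y$) ⊢ (s3, b, $) ⊢ (s1, ε, ε)
All input consumed and the stack is empty.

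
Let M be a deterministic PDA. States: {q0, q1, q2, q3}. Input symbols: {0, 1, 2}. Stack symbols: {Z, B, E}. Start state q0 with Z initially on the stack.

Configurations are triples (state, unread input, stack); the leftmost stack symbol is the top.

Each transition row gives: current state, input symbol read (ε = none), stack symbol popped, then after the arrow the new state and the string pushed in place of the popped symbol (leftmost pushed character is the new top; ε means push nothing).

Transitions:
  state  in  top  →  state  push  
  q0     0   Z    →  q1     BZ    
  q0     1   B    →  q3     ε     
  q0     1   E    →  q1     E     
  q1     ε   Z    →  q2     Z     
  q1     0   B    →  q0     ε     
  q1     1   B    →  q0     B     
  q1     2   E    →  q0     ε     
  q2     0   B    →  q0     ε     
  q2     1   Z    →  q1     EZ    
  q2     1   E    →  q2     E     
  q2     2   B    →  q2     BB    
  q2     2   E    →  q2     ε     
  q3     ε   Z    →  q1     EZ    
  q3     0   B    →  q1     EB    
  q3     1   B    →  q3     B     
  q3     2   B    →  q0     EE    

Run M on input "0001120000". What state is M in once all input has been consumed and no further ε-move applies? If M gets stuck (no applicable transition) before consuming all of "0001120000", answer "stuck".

(q0, 0001120000, Z)
  read 0, top Z: go to q1, push BZ → (q1, 001120000, BZ)
  read 0, top B: go to q0, push ε → (q0, 01120000, Z)
  read 0, top Z: go to q1, push BZ → (q1, 1120000, BZ)
  read 1, top B: go to q0, push B → (q0, 120000, BZ)
  read 1, top B: go to q3, push ε → (q3, 20000, Z)
  ε-move, top Z: go to q1, push EZ → (q1, 20000, EZ)
  read 2, top E: go to q0, push ε → (q0, 0000, Z)
  read 0, top Z: go to q1, push BZ → (q1, 000, BZ)
  read 0, top B: go to q0, push ε → (q0, 00, Z)
  read 0, top Z: go to q1, push BZ → (q1, 0, BZ)
  read 0, top B: go to q0, push ε → (q0, ε, Z)
All input consumed; M is in state q0.

q0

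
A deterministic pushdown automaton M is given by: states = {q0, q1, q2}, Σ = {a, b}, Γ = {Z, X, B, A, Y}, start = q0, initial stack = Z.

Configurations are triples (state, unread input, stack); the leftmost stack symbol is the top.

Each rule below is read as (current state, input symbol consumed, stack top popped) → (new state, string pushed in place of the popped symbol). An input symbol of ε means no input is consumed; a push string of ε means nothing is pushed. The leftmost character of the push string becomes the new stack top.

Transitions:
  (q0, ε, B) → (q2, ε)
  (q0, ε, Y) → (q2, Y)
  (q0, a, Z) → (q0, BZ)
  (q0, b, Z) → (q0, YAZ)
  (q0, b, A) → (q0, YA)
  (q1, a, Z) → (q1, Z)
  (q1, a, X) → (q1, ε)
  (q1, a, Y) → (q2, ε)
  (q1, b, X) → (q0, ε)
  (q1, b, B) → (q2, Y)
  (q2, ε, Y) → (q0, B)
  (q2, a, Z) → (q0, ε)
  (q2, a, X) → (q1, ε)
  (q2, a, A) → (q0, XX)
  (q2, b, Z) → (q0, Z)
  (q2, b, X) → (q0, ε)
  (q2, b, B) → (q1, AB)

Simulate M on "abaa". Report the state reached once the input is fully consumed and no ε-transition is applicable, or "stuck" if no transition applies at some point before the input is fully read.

q0

(q0, abaa, Z)
  read a, top Z: go to q0, push BZ → (q0, baa, BZ)
  ε-move, top B: go to q2, push ε → (q2, baa, Z)
  read b, top Z: go to q0, push Z → (q0, aa, Z)
  read a, top Z: go to q0, push BZ → (q0, a, BZ)
  ε-move, top B: go to q2, push ε → (q2, a, Z)
  read a, top Z: go to q0, push ε → (q0, ε, ε)
All input consumed; M is in state q0.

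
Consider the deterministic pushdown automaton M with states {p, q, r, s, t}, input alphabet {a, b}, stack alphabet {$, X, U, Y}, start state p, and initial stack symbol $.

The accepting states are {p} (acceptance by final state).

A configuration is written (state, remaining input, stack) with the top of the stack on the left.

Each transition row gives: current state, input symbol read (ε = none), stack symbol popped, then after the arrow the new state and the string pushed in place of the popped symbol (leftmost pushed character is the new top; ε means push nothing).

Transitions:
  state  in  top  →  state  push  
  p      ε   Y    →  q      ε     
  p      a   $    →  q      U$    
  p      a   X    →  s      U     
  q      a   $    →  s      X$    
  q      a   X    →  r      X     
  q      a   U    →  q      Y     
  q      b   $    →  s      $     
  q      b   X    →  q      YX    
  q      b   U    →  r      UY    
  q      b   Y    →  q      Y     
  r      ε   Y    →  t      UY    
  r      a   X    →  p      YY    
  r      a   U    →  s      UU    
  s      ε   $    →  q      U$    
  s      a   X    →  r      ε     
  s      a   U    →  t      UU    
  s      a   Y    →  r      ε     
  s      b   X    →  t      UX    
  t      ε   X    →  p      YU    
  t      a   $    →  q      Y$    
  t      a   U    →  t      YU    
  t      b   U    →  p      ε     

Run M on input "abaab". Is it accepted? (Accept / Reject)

Accept

(p, abaab, $) ⊢ (q, baab, U$) ⊢ (r, aab, UY$) ⊢ (s, ab, UUY$) ⊢ (t, b, UUUY$) ⊢ (p, ε, UUY$)
All input consumed; state p ∈ F.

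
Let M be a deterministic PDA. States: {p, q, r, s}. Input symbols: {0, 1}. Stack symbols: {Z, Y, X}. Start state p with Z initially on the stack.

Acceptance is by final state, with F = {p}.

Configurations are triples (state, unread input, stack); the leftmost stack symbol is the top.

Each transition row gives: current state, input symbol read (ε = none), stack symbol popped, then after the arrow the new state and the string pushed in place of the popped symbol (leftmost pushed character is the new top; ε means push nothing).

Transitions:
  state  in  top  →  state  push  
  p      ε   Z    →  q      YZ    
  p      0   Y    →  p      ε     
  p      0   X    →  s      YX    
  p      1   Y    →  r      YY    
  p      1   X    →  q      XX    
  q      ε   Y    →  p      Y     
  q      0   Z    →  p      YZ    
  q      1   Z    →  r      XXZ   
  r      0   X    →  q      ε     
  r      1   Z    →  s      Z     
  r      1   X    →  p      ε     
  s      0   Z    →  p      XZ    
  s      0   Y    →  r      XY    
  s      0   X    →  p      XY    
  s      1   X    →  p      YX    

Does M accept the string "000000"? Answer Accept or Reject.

Accept

(p, 000000, Z) ⊢ (q, 000000, YZ) ⊢ (p, 000000, YZ) ⊢ (p, 00000, Z) ⊢ (q, 00000, YZ) ⊢ (p, 00000, YZ) ⊢ (p, 0000, Z) ⊢ (q, 0000, YZ) ⊢ (p, 0000, YZ) ⊢ (p, 000, Z) ⊢ (q, 000, YZ) ⊢ (p, 000, YZ) ⊢ (p, 00, Z) ⊢ (q, 00, YZ) ⊢ (p, 00, YZ) ⊢ (p, 0, Z) ⊢ (q, 0, YZ) ⊢ (p, 0, YZ) ⊢ (p, ε, Z)
All input consumed; state p ∈ F.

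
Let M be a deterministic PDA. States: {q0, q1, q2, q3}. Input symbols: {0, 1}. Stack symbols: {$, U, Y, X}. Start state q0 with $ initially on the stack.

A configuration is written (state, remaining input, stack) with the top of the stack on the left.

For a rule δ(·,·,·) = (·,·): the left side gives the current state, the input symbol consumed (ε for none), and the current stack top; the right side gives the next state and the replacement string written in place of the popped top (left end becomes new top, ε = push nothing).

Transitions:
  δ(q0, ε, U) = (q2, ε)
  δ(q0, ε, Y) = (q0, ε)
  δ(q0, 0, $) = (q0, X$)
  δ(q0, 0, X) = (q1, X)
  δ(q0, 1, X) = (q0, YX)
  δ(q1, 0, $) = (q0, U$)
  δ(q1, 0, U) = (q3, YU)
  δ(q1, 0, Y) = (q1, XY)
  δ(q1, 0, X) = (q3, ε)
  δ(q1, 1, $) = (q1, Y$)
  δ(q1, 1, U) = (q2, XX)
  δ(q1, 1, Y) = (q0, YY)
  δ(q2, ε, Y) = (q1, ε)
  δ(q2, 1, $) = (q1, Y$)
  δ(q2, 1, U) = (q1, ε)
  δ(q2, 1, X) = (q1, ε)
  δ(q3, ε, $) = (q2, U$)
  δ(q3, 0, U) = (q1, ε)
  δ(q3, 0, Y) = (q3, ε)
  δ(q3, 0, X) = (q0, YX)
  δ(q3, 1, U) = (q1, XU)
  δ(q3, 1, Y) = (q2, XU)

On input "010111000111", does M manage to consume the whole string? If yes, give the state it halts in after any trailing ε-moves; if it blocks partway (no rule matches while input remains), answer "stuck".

stuck

(q0, 010111000111, $) ⊢ (q0, 10111000111, X$) ⊢ (q0, 0111000111, YX$) ⊢ (q0, 0111000111, X$) ⊢ (q1, 111000111, X$)
No transition for (q1, 1, top X); M blocks with input 111000111 remaining.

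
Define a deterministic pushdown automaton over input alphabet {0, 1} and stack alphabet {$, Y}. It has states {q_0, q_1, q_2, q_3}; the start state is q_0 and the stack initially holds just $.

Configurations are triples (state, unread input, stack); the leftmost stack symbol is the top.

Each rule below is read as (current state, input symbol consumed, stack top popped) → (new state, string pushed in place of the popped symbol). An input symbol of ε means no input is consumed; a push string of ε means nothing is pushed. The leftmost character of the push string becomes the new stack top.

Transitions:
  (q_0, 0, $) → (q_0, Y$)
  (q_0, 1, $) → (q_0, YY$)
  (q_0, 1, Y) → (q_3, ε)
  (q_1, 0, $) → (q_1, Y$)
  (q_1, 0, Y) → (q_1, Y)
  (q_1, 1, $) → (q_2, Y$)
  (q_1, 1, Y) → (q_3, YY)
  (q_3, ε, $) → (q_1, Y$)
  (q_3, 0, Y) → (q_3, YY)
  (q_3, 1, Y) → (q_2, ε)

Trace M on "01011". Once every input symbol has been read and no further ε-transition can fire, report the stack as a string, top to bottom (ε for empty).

Y$

(q_0, 01011, $) ⊢ (q_0, 1011, Y$) ⊢ (q_3, 011, $) ⊢ (q_1, 011, Y$) ⊢ (q_1, 11, Y$) ⊢ (q_3, 1, YY$) ⊢ (q_2, ε, Y$)
All input consumed in state q_2 with stack Y$.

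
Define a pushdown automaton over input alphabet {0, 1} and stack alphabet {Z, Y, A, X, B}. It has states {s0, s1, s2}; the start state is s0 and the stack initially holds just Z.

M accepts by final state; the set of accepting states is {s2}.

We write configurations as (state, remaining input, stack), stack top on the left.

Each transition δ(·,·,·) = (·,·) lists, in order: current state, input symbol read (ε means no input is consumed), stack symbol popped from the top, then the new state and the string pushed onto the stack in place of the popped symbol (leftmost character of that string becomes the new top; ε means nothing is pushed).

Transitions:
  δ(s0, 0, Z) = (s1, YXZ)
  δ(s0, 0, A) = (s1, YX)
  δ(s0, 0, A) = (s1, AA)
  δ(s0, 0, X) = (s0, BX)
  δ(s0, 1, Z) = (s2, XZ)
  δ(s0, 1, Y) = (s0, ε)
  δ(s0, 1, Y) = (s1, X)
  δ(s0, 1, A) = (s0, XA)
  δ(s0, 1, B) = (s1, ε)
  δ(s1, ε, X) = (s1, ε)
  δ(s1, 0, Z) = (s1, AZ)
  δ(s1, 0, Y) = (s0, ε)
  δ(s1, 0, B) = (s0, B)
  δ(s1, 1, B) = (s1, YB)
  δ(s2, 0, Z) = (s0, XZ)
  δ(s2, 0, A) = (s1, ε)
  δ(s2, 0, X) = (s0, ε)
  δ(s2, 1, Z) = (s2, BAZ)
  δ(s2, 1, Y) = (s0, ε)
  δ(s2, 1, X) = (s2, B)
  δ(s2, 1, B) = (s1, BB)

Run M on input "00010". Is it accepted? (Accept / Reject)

No computation consumes all input and reaches a final state.

Reject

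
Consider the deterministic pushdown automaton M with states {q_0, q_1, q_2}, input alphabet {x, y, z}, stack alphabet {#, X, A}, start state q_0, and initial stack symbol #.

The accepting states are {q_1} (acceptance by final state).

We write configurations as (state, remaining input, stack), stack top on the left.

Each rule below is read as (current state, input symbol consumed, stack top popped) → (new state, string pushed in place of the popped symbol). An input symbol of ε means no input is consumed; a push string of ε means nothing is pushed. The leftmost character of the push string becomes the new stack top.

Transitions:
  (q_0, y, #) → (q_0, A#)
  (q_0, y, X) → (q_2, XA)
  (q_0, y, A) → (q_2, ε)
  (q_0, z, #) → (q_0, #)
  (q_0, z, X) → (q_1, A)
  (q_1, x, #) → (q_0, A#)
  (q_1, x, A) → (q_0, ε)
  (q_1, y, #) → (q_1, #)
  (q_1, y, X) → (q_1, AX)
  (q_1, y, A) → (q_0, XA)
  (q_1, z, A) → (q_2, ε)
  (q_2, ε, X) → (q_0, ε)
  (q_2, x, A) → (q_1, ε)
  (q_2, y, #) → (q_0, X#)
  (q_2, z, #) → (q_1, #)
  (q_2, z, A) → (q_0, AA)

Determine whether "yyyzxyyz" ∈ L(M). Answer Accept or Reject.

(q_0, yyyzxyyz, #)
  read y, top #: go to q_0, push A# → (q_0, yyzxyyz, A#)
  read y, top A: go to q_2, push ε → (q_2, yzxyyz, #)
  read y, top #: go to q_0, push X# → (q_0, zxyyz, X#)
  read z, top X: go to q_1, push A → (q_1, xyyz, A#)
  read x, top A: go to q_0, push ε → (q_0, yyz, #)
  read y, top #: go to q_0, push A# → (q_0, yz, A#)
  read y, top A: go to q_2, push ε → (q_2, z, #)
  read z, top #: go to q_1, push # → (q_1, ε, #)
All input consumed; state q_1 ∈ F.

Accept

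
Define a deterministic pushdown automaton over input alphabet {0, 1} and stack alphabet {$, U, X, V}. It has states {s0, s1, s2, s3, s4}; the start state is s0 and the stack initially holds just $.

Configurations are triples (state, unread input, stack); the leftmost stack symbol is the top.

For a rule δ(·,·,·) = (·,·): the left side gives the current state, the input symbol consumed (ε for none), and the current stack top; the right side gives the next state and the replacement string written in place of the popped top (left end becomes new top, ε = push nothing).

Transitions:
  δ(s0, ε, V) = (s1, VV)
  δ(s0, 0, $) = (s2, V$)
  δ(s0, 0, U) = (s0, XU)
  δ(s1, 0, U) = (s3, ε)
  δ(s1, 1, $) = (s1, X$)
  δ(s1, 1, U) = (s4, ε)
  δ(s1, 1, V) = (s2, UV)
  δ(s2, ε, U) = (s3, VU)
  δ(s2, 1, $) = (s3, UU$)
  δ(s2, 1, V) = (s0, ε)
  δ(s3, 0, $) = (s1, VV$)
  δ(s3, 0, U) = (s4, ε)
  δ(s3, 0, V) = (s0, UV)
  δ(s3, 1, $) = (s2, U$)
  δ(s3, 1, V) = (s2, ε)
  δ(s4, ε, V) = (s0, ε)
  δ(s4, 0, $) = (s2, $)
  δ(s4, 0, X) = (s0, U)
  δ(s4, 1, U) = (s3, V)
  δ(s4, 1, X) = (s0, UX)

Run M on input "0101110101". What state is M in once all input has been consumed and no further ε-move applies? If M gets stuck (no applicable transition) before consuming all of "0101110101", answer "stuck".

(s0, 0101110101, $) ⊢ (s2, 101110101, V$) ⊢ (s0, 01110101, $) ⊢ (s2, 1110101, V$) ⊢ (s0, 110101, $)
No transition for (s0, 1, top $); M blocks with input 110101 remaining.

stuck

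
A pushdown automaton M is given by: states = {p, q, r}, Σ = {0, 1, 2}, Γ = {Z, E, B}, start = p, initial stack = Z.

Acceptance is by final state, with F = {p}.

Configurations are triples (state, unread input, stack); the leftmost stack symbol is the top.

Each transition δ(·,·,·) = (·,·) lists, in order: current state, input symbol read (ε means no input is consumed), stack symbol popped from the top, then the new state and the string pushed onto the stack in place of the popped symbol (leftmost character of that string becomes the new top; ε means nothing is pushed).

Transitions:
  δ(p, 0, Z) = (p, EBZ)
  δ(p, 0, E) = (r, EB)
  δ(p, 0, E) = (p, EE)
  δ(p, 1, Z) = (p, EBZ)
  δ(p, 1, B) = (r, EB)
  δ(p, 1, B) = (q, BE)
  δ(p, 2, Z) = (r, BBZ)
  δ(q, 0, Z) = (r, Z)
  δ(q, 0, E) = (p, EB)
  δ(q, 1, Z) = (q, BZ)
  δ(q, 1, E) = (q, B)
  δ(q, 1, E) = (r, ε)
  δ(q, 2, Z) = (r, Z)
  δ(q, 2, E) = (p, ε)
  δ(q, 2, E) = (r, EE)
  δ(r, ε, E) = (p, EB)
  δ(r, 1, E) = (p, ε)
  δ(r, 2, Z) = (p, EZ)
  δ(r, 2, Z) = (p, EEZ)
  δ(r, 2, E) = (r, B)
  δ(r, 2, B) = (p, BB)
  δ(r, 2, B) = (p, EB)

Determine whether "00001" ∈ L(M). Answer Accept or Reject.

Accept

One accepting computation: (p, 00001, Z) ⊢ (p, 0001, EBZ) ⊢ (p, 001, EEBZ) ⊢ (p, 01, EEEBZ) ⊢ (r, 1, EBEEBZ) ⊢ (p, ε, BEEBZ)
All input consumed and state p ∈ F.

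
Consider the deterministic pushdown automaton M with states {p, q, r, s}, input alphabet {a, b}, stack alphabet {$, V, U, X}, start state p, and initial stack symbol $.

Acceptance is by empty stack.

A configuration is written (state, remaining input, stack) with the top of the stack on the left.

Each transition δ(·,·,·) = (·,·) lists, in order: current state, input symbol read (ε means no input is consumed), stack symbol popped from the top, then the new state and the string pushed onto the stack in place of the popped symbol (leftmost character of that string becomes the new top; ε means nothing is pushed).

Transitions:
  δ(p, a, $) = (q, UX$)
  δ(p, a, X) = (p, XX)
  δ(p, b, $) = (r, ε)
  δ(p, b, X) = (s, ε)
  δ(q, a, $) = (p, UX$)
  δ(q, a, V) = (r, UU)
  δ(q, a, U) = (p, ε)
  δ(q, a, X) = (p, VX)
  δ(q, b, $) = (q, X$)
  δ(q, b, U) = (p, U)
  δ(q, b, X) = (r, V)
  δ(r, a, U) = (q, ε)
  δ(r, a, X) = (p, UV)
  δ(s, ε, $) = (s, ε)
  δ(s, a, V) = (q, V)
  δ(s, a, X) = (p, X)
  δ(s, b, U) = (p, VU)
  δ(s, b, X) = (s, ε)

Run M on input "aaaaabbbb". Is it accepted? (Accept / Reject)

Accept

(p, aaaaabbbb, $)
  read a, top $: go to q, push UX$ → (q, aaaabbbb, UX$)
  read a, top U: go to p, push ε → (p, aaabbbb, X$)
  read a, top X: go to p, push XX → (p, aabbbb, XX$)
  read a, top X: go to p, push XX → (p, abbbb, XXX$)
  read a, top X: go to p, push XX → (p, bbbb, XXXX$)
  read b, top X: go to s, push ε → (s, bbb, XXX$)
  read b, top X: go to s, push ε → (s, bb, XX$)
  read b, top X: go to s, push ε → (s, b, X$)
  read b, top X: go to s, push ε → (s, ε, $)
  ε-move, top $: go to s, push ε → (s, ε, ε)
All input consumed and the stack is empty.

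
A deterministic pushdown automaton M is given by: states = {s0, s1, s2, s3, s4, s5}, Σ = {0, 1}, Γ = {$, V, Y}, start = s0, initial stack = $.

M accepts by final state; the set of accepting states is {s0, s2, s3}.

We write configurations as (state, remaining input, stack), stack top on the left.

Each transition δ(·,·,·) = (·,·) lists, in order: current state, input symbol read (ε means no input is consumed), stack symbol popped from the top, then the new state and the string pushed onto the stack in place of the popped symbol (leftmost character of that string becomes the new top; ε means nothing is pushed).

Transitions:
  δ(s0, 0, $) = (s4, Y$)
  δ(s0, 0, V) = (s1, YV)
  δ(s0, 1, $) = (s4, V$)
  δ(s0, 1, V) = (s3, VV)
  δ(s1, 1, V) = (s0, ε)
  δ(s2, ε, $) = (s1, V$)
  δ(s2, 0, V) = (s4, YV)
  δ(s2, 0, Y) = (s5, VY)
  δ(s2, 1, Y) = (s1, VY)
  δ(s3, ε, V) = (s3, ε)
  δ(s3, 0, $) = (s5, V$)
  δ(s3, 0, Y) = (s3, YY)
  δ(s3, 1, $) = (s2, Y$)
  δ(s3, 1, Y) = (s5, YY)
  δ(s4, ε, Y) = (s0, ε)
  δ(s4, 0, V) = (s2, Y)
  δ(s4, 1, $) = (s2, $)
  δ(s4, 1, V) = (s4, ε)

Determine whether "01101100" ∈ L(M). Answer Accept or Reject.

(s0, 01101100, $) ⊢ (s4, 1101100, Y$) ⊢ (s0, 1101100, $) ⊢ (s4, 101100, V$) ⊢ (s4, 01100, $)
No transition applies at (s4, 01100, $); input not fully consumed.

Reject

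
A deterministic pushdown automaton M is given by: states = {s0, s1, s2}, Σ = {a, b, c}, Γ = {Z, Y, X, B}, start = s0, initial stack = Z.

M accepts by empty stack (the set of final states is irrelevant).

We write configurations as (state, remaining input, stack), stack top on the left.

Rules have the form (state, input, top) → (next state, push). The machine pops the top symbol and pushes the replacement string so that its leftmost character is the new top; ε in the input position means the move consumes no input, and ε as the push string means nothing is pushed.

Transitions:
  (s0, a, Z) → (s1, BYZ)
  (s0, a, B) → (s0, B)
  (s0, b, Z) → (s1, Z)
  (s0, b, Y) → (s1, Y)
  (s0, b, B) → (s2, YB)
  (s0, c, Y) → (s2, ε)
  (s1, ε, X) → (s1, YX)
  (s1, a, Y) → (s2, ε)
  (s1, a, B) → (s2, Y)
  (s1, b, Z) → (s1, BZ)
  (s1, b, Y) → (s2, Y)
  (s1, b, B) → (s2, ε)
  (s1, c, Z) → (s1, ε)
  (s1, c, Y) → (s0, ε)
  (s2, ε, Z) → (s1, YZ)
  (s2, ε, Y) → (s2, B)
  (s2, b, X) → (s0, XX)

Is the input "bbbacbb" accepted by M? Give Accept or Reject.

Reject

(s0, bbbacbb, Z)
  read b, top Z: go to s1, push Z → (s1, bbacbb, Z)
  read b, top Z: go to s1, push BZ → (s1, bacbb, BZ)
  read b, top B: go to s2, push ε → (s2, acbb, Z)
  ε-move, top Z: go to s1, push YZ → (s1, acbb, YZ)
  read a, top Y: go to s2, push ε → (s2, cbb, Z)
  ε-move, top Z: go to s1, push YZ → (s1, cbb, YZ)
  read c, top Y: go to s0, push ε → (s0, bb, Z)
  read b, top Z: go to s1, push Z → (s1, b, Z)
  read b, top Z: go to s1, push BZ → (s1, ε, BZ)
All input consumed; stack is BZ, not empty, and no further ε-move applies.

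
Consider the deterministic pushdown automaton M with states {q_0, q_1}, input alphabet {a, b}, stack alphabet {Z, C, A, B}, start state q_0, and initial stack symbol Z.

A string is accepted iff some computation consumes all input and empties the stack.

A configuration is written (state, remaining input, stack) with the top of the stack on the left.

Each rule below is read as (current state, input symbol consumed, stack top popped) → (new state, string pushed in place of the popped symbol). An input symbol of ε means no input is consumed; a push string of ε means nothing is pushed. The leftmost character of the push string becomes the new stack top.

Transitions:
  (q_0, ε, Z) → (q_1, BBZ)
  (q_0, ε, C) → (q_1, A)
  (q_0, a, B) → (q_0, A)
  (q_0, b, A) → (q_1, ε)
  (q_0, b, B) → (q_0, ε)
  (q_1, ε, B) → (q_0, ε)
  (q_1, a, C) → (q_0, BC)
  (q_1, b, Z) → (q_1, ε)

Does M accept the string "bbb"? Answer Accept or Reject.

Reject

(q_0, bbb, Z) ⊢ (q_1, bbb, BBZ) ⊢ (q_0, bbb, BZ) ⊢ (q_0, bb, Z) ⊢ (q_1, bb, BBZ) ⊢ (q_0, bb, BZ) ⊢ (q_0, b, Z) ⊢ (q_1, b, BBZ) ⊢ (q_0, b, BZ) ⊢ (q_0, ε, Z) ⊢ (q_1, ε, BBZ) ⊢ (q_0, ε, BZ)
All input consumed; stack is BZ, not empty, and no further ε-move applies.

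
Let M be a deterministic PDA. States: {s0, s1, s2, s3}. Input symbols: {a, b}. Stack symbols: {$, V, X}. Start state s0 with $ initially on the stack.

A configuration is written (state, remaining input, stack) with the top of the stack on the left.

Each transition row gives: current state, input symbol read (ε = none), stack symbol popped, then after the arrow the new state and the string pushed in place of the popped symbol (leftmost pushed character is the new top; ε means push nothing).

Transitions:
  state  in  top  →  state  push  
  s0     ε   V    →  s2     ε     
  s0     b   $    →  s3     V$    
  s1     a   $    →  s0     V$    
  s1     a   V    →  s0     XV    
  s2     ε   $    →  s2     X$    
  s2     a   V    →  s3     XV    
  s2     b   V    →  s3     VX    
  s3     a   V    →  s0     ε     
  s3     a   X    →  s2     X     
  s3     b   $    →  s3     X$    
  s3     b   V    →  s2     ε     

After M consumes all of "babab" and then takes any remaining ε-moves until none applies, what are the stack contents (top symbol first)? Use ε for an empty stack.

(s0, babab, $)
  read b, top $: go to s3, push V$ → (s3, abab, V$)
  read a, top V: go to s0, push ε → (s0, bab, $)
  read b, top $: go to s3, push V$ → (s3, ab, V$)
  read a, top V: go to s0, push ε → (s0, b, $)
  read b, top $: go to s3, push V$ → (s3, ε, V$)
All input consumed in state s3 with stack V$.

V$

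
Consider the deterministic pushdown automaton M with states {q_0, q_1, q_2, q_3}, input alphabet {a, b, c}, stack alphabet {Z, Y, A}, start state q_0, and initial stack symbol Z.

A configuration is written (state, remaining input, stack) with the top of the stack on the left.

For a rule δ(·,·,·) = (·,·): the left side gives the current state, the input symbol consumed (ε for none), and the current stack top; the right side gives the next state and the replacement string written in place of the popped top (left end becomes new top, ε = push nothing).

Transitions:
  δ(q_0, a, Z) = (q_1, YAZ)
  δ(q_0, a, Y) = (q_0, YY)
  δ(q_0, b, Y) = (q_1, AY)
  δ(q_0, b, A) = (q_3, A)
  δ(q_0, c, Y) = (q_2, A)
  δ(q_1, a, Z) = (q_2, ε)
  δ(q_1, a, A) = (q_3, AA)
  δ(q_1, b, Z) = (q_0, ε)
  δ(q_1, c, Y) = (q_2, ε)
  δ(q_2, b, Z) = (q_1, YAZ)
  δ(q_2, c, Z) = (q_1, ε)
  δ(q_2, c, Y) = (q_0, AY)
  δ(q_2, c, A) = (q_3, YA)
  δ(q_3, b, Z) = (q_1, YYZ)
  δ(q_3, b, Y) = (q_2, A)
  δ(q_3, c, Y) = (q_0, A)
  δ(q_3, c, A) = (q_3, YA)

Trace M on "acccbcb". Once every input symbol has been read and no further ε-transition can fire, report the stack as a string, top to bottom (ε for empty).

AAAZ

(q_0, acccbcb, Z) ⊢ (q_1, cccbcb, YAZ) ⊢ (q_2, ccbcb, AZ) ⊢ (q_3, cbcb, YAZ) ⊢ (q_0, bcb, AAZ) ⊢ (q_3, cb, AAZ) ⊢ (q_3, b, YAAZ) ⊢ (q_2, ε, AAAZ)
All input consumed in state q_2 with stack AAAZ.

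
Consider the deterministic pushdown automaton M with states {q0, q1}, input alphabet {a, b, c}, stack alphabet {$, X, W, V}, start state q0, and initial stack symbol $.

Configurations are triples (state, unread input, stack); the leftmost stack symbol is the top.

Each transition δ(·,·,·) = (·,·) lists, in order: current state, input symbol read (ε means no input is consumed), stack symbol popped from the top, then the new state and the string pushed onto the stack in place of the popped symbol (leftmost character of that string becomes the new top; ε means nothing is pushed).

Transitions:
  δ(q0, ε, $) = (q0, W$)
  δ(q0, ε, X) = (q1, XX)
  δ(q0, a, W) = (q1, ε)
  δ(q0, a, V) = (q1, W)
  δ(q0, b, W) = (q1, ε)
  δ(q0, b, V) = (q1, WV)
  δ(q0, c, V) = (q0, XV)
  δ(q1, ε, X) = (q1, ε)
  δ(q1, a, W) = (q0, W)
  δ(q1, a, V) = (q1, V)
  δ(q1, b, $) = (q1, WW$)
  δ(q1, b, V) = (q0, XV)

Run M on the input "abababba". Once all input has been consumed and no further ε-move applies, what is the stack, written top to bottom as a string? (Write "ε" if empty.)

(q0, abababba, $)
  ε-move, top $: go to q0, push W$ → (q0, abababba, W$)
  read a, top W: go to q1, push ε → (q1, bababba, $)
  read b, top $: go to q1, push WW$ → (q1, ababba, WW$)
  read a, top W: go to q0, push W → (q0, babba, WW$)
  read b, top W: go to q1, push ε → (q1, abba, W$)
  read a, top W: go to q0, push W → (q0, bba, W$)
  read b, top W: go to q1, push ε → (q1, ba, $)
  read b, top $: go to q1, push WW$ → (q1, a, WW$)
  read a, top W: go to q0, push W → (q0, ε, WW$)
All input consumed in state q0 with stack WW$.

WW$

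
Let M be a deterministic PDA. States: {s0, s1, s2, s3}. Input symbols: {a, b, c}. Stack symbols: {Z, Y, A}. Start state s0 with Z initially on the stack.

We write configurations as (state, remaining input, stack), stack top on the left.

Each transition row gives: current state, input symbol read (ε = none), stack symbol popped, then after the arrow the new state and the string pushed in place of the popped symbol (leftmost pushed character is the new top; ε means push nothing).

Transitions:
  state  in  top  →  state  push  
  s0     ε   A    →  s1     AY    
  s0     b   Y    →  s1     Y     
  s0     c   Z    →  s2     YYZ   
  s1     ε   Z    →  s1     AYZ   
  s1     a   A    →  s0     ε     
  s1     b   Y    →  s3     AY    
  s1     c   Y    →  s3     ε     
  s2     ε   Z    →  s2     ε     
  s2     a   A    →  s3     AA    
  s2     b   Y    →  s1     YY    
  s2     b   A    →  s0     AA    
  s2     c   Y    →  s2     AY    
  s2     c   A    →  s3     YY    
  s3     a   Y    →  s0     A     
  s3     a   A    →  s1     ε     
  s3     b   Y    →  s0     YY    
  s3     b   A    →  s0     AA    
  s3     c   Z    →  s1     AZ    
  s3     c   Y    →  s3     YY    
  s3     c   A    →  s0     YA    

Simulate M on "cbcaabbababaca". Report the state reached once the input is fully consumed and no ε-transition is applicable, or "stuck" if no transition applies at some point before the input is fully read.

s1

(s0, cbcaabbababaca, Z) ⊢ (s2, bcaabbababaca, YYZ) ⊢ (s1, caabbababaca, YYYZ) ⊢ (s3, aabbababaca, YYZ) ⊢ (s0, abbababaca, AYZ) ⊢ (s1, abbababaca, AYYZ) ⊢ (s0, bbababaca, YYZ) ⊢ (s1, bababaca, YYZ) ⊢ (s3, ababaca, AYYZ) ⊢ (s1, babaca, YYZ) ⊢ (s3, abaca, AYYZ) ⊢ (s1, baca, YYZ) ⊢ (s3, aca, AYYZ) ⊢ (s1, ca, YYZ) ⊢ (s3, a, YZ) ⊢ (s0, ε, AZ) ⊢ (s1, ε, AYZ)
All input consumed; M is in state s1.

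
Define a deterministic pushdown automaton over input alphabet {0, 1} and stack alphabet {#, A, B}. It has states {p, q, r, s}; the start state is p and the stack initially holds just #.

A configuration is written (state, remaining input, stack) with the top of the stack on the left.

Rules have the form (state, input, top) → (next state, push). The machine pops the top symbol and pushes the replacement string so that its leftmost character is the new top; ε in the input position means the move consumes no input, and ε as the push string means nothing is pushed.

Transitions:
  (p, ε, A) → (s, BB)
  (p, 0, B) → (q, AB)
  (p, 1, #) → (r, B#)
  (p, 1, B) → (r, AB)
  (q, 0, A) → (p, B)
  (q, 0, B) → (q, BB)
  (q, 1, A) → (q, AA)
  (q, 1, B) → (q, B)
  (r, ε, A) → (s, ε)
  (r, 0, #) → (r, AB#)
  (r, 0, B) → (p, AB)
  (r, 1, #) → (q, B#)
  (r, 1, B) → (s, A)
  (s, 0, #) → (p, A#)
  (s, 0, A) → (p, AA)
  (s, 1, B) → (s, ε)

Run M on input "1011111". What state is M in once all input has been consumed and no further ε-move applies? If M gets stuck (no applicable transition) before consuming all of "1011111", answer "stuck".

stuck

(p, 1011111, #)
  read 1, top #: go to r, push B# → (r, 011111, B#)
  read 0, top B: go to p, push AB → (p, 11111, AB#)
  ε-move, top A: go to s, push BB → (s, 11111, BBB#)
  read 1, top B: go to s, push ε → (s, 1111, BB#)
  read 1, top B: go to s, push ε → (s, 111, B#)
  read 1, top B: go to s, push ε → (s, 11, #)
No transition for (s, 1, top #); M blocks with input 11 remaining.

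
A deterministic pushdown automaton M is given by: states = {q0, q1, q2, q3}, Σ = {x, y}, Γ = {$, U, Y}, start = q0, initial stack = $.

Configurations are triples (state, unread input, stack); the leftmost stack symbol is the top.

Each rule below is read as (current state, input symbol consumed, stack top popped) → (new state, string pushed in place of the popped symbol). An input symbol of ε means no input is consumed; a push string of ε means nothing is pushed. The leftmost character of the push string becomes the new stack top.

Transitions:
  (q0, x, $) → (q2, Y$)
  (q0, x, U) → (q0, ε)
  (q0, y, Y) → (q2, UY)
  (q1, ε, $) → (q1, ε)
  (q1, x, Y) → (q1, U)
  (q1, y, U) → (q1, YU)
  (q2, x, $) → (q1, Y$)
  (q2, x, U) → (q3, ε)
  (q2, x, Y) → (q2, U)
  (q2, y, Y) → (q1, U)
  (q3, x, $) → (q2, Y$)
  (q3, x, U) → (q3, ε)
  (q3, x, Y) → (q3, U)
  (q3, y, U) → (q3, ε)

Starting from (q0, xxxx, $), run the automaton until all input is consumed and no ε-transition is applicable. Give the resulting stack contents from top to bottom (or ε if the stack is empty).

(q0, xxxx, $) ⊢ (q2, xxx, Y$) ⊢ (q2, xx, U$) ⊢ (q3, x, $) ⊢ (q2, ε, Y$)
All input consumed in state q2 with stack Y$.

Y$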